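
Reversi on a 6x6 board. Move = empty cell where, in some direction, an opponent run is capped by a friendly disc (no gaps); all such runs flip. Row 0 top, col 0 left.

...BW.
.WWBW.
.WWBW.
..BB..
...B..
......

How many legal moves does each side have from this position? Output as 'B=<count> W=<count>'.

-- B to move --
(0,0): flips 2 -> legal
(0,1): flips 1 -> legal
(0,2): flips 2 -> legal
(0,5): flips 2 -> legal
(1,0): flips 3 -> legal
(1,5): flips 2 -> legal
(2,0): flips 2 -> legal
(2,5): flips 2 -> legal
(3,0): flips 2 -> legal
(3,1): flips 1 -> legal
(3,4): no bracket -> illegal
(3,5): flips 1 -> legal
B mobility = 11
-- W to move --
(0,2): flips 2 -> legal
(3,1): no bracket -> illegal
(3,4): flips 1 -> legal
(4,1): flips 2 -> legal
(4,2): flips 2 -> legal
(4,4): flips 1 -> legal
(5,2): no bracket -> illegal
(5,3): no bracket -> illegal
(5,4): flips 2 -> legal
W mobility = 6

Answer: B=11 W=6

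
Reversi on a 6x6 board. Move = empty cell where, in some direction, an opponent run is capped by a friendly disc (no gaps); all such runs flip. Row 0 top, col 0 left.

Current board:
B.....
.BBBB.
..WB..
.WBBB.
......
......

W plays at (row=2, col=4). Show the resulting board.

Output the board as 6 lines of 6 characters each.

Place W at (2,4); scan 8 dirs for brackets.
Dir NW: opp run (1,3), next='.' -> no flip
Dir N: opp run (1,4), next='.' -> no flip
Dir NE: first cell '.' (not opp) -> no flip
Dir W: opp run (2,3) capped by W -> flip
Dir E: first cell '.' (not opp) -> no flip
Dir SW: opp run (3,3), next='.' -> no flip
Dir S: opp run (3,4), next='.' -> no flip
Dir SE: first cell '.' (not opp) -> no flip
All flips: (2,3)

Answer: B.....
.BBBB.
..WWW.
.WBBB.
......
......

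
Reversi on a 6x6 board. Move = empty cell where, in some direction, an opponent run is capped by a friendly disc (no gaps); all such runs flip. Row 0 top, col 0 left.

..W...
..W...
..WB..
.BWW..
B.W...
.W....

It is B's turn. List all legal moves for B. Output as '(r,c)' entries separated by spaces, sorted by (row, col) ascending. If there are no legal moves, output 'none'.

Answer: (0,1) (1,3) (2,1) (3,4) (4,1) (4,3) (5,3)

Derivation:
(0,1): flips 1 -> legal
(0,3): no bracket -> illegal
(1,1): no bracket -> illegal
(1,3): flips 1 -> legal
(2,1): flips 1 -> legal
(2,4): no bracket -> illegal
(3,4): flips 2 -> legal
(4,1): flips 1 -> legal
(4,3): flips 1 -> legal
(4,4): no bracket -> illegal
(5,0): no bracket -> illegal
(5,2): no bracket -> illegal
(5,3): flips 1 -> legal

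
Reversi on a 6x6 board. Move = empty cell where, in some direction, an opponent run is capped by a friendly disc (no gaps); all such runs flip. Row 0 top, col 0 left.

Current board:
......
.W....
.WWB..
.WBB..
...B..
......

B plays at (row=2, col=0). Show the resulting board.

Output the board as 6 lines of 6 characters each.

Answer: ......
.W....
BBBB..
.WBB..
...B..
......

Derivation:
Place B at (2,0); scan 8 dirs for brackets.
Dir NW: edge -> no flip
Dir N: first cell '.' (not opp) -> no flip
Dir NE: opp run (1,1), next='.' -> no flip
Dir W: edge -> no flip
Dir E: opp run (2,1) (2,2) capped by B -> flip
Dir SW: edge -> no flip
Dir S: first cell '.' (not opp) -> no flip
Dir SE: opp run (3,1), next='.' -> no flip
All flips: (2,1) (2,2)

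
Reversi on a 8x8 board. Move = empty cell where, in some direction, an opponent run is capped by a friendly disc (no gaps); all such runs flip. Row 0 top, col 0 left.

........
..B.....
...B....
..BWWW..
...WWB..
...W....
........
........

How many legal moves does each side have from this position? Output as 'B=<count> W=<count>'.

-- B to move --
(2,2): no bracket -> illegal
(2,4): no bracket -> illegal
(2,5): flips 1 -> legal
(2,6): no bracket -> illegal
(3,6): flips 3 -> legal
(4,2): flips 2 -> legal
(4,6): no bracket -> illegal
(5,2): no bracket -> illegal
(5,4): flips 1 -> legal
(5,5): no bracket -> illegal
(6,2): no bracket -> illegal
(6,3): flips 3 -> legal
(6,4): no bracket -> illegal
B mobility = 5
-- W to move --
(0,1): flips 2 -> legal
(0,2): no bracket -> illegal
(0,3): no bracket -> illegal
(1,1): no bracket -> illegal
(1,3): flips 1 -> legal
(1,4): no bracket -> illegal
(2,1): flips 1 -> legal
(2,2): no bracket -> illegal
(2,4): no bracket -> illegal
(3,1): flips 1 -> legal
(3,6): no bracket -> illegal
(4,1): no bracket -> illegal
(4,2): no bracket -> illegal
(4,6): flips 1 -> legal
(5,4): no bracket -> illegal
(5,5): flips 1 -> legal
(5,6): flips 1 -> legal
W mobility = 7

Answer: B=5 W=7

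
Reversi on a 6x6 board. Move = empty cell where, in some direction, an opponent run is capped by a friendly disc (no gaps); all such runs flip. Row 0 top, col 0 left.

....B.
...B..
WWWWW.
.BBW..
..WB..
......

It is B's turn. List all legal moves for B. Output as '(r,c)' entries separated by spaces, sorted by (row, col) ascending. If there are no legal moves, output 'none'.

Answer: (1,0) (1,1) (1,2) (1,4) (3,4) (3,5) (4,1) (5,2) (5,3)

Derivation:
(1,0): flips 1 -> legal
(1,1): flips 1 -> legal
(1,2): flips 1 -> legal
(1,4): flips 1 -> legal
(1,5): no bracket -> illegal
(2,5): no bracket -> illegal
(3,0): no bracket -> illegal
(3,4): flips 1 -> legal
(3,5): flips 1 -> legal
(4,1): flips 1 -> legal
(4,4): no bracket -> illegal
(5,1): no bracket -> illegal
(5,2): flips 1 -> legal
(5,3): flips 1 -> legal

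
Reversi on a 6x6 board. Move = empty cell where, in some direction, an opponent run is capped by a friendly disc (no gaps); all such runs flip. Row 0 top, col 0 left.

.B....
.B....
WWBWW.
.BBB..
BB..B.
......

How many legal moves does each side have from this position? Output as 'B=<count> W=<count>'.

Answer: B=5 W=5

Derivation:
-- B to move --
(1,0): flips 1 -> legal
(1,2): no bracket -> illegal
(1,3): flips 1 -> legal
(1,4): flips 1 -> legal
(1,5): flips 1 -> legal
(2,5): flips 2 -> legal
(3,0): no bracket -> illegal
(3,4): no bracket -> illegal
(3,5): no bracket -> illegal
B mobility = 5
-- W to move --
(0,0): no bracket -> illegal
(0,2): flips 1 -> legal
(1,0): no bracket -> illegal
(1,2): no bracket -> illegal
(1,3): no bracket -> illegal
(3,0): no bracket -> illegal
(3,4): no bracket -> illegal
(3,5): no bracket -> illegal
(4,2): flips 2 -> legal
(4,3): flips 2 -> legal
(4,5): no bracket -> illegal
(5,0): flips 2 -> legal
(5,1): flips 2 -> legal
(5,2): no bracket -> illegal
(5,3): no bracket -> illegal
(5,4): no bracket -> illegal
(5,5): no bracket -> illegal
W mobility = 5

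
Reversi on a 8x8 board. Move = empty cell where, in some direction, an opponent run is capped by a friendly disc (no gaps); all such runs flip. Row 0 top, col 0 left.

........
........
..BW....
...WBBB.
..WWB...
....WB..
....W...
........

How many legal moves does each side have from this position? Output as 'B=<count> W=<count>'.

Answer: B=8 W=9

Derivation:
-- B to move --
(1,2): flips 1 -> legal
(1,3): no bracket -> illegal
(1,4): no bracket -> illegal
(2,4): flips 1 -> legal
(3,1): no bracket -> illegal
(3,2): flips 1 -> legal
(4,1): flips 2 -> legal
(4,5): no bracket -> illegal
(5,1): no bracket -> illegal
(5,2): flips 1 -> legal
(5,3): flips 1 -> legal
(6,3): no bracket -> illegal
(6,5): no bracket -> illegal
(7,3): flips 1 -> legal
(7,4): flips 2 -> legal
(7,5): no bracket -> illegal
B mobility = 8
-- W to move --
(1,1): flips 1 -> legal
(1,2): no bracket -> illegal
(1,3): no bracket -> illegal
(2,1): flips 1 -> legal
(2,4): flips 2 -> legal
(2,5): flips 1 -> legal
(2,6): no bracket -> illegal
(2,7): no bracket -> illegal
(3,1): no bracket -> illegal
(3,2): no bracket -> illegal
(3,7): flips 3 -> legal
(4,5): flips 2 -> legal
(4,6): flips 1 -> legal
(4,7): no bracket -> illegal
(5,3): no bracket -> illegal
(5,6): flips 1 -> legal
(6,5): no bracket -> illegal
(6,6): flips 2 -> legal
W mobility = 9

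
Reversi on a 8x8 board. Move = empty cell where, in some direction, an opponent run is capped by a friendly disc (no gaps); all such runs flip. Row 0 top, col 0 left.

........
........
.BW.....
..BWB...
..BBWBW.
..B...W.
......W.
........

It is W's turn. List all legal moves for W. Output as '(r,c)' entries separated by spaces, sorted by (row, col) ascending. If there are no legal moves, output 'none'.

Answer: (2,0) (2,3) (2,4) (3,1) (3,5) (4,1) (5,1) (5,3) (6,2)

Derivation:
(1,0): no bracket -> illegal
(1,1): no bracket -> illegal
(1,2): no bracket -> illegal
(2,0): flips 1 -> legal
(2,3): flips 2 -> legal
(2,4): flips 1 -> legal
(2,5): no bracket -> illegal
(3,0): no bracket -> illegal
(3,1): flips 1 -> legal
(3,5): flips 1 -> legal
(3,6): no bracket -> illegal
(4,1): flips 2 -> legal
(5,1): flips 1 -> legal
(5,3): flips 1 -> legal
(5,4): no bracket -> illegal
(5,5): no bracket -> illegal
(6,1): no bracket -> illegal
(6,2): flips 3 -> legal
(6,3): no bracket -> illegal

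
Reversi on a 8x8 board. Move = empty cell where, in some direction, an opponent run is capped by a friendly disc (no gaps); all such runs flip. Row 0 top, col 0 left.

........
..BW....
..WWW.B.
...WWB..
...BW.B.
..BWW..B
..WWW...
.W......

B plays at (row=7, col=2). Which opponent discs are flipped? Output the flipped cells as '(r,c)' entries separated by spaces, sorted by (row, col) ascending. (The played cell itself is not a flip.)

Answer: (6,2)

Derivation:
Dir NW: first cell '.' (not opp) -> no flip
Dir N: opp run (6,2) capped by B -> flip
Dir NE: opp run (6,3) (5,4), next='.' -> no flip
Dir W: opp run (7,1), next='.' -> no flip
Dir E: first cell '.' (not opp) -> no flip
Dir SW: edge -> no flip
Dir S: edge -> no flip
Dir SE: edge -> no flip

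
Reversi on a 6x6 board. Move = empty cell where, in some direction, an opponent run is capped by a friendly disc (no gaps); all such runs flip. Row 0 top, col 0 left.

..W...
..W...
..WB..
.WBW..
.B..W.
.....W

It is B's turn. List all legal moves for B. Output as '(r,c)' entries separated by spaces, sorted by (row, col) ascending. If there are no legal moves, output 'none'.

Answer: (0,1) (2,1) (3,0) (3,4) (4,3)

Derivation:
(0,1): flips 1 -> legal
(0,3): no bracket -> illegal
(1,1): no bracket -> illegal
(1,3): no bracket -> illegal
(2,0): no bracket -> illegal
(2,1): flips 2 -> legal
(2,4): no bracket -> illegal
(3,0): flips 1 -> legal
(3,4): flips 1 -> legal
(3,5): no bracket -> illegal
(4,0): no bracket -> illegal
(4,2): no bracket -> illegal
(4,3): flips 1 -> legal
(4,5): no bracket -> illegal
(5,3): no bracket -> illegal
(5,4): no bracket -> illegal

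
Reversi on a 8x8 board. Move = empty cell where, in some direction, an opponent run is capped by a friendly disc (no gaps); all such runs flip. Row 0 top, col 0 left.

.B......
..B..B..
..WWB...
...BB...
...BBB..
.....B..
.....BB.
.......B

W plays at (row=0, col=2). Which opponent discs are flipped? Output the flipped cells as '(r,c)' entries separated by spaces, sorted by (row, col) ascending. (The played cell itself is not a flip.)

Answer: (1,2)

Derivation:
Dir NW: edge -> no flip
Dir N: edge -> no flip
Dir NE: edge -> no flip
Dir W: opp run (0,1), next='.' -> no flip
Dir E: first cell '.' (not opp) -> no flip
Dir SW: first cell '.' (not opp) -> no flip
Dir S: opp run (1,2) capped by W -> flip
Dir SE: first cell '.' (not opp) -> no flip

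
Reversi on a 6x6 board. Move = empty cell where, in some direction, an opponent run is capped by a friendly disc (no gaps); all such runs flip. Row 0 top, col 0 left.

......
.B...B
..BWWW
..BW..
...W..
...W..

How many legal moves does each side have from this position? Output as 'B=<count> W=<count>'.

Answer: B=6 W=5

Derivation:
-- B to move --
(1,2): no bracket -> illegal
(1,3): no bracket -> illegal
(1,4): flips 1 -> legal
(3,4): flips 1 -> legal
(3,5): flips 1 -> legal
(4,2): flips 2 -> legal
(4,4): flips 1 -> legal
(5,2): no bracket -> illegal
(5,4): flips 1 -> legal
B mobility = 6
-- W to move --
(0,0): flips 2 -> legal
(0,1): no bracket -> illegal
(0,2): no bracket -> illegal
(0,4): no bracket -> illegal
(0,5): flips 1 -> legal
(1,0): no bracket -> illegal
(1,2): no bracket -> illegal
(1,3): no bracket -> illegal
(1,4): no bracket -> illegal
(2,0): no bracket -> illegal
(2,1): flips 2 -> legal
(3,1): flips 1 -> legal
(4,1): flips 1 -> legal
(4,2): no bracket -> illegal
W mobility = 5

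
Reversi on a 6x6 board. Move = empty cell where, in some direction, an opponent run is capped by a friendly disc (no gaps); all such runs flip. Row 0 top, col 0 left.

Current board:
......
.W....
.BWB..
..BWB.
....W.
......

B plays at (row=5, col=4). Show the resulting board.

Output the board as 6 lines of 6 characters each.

Place B at (5,4); scan 8 dirs for brackets.
Dir NW: first cell '.' (not opp) -> no flip
Dir N: opp run (4,4) capped by B -> flip
Dir NE: first cell '.' (not opp) -> no flip
Dir W: first cell '.' (not opp) -> no flip
Dir E: first cell '.' (not opp) -> no flip
Dir SW: edge -> no flip
Dir S: edge -> no flip
Dir SE: edge -> no flip
All flips: (4,4)

Answer: ......
.W....
.BWB..
..BWB.
....B.
....B.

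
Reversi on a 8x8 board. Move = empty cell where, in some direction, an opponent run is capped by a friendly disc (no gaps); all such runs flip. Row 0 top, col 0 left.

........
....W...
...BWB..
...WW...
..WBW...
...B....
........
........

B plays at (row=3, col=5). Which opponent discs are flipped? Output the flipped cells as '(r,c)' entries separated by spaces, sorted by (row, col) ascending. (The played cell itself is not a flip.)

Answer: (4,4)

Derivation:
Dir NW: opp run (2,4), next='.' -> no flip
Dir N: first cell 'B' (not opp) -> no flip
Dir NE: first cell '.' (not opp) -> no flip
Dir W: opp run (3,4) (3,3), next='.' -> no flip
Dir E: first cell '.' (not opp) -> no flip
Dir SW: opp run (4,4) capped by B -> flip
Dir S: first cell '.' (not opp) -> no flip
Dir SE: first cell '.' (not opp) -> no flip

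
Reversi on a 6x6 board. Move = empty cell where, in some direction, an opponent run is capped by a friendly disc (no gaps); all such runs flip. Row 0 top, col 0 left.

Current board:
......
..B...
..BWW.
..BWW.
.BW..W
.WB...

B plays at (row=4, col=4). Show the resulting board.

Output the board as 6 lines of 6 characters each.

Answer: ......
..B...
..BWW.
..BBW.
.BW.BW
.WB...

Derivation:
Place B at (4,4); scan 8 dirs for brackets.
Dir NW: opp run (3,3) capped by B -> flip
Dir N: opp run (3,4) (2,4), next='.' -> no flip
Dir NE: first cell '.' (not opp) -> no flip
Dir W: first cell '.' (not opp) -> no flip
Dir E: opp run (4,5), next=edge -> no flip
Dir SW: first cell '.' (not opp) -> no flip
Dir S: first cell '.' (not opp) -> no flip
Dir SE: first cell '.' (not opp) -> no flip
All flips: (3,3)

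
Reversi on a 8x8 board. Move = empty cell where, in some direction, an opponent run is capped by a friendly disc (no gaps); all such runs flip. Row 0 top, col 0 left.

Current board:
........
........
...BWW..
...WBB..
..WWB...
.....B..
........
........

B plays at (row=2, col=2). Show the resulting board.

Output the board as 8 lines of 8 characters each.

Place B at (2,2); scan 8 dirs for brackets.
Dir NW: first cell '.' (not opp) -> no flip
Dir N: first cell '.' (not opp) -> no flip
Dir NE: first cell '.' (not opp) -> no flip
Dir W: first cell '.' (not opp) -> no flip
Dir E: first cell 'B' (not opp) -> no flip
Dir SW: first cell '.' (not opp) -> no flip
Dir S: first cell '.' (not opp) -> no flip
Dir SE: opp run (3,3) capped by B -> flip
All flips: (3,3)

Answer: ........
........
..BBWW..
...BBB..
..WWB...
.....B..
........
........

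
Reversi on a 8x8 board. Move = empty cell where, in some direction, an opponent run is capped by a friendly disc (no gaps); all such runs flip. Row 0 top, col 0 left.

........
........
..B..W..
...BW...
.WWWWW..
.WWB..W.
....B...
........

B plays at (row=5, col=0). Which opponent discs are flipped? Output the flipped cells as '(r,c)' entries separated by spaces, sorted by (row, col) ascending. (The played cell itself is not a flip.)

Answer: (5,1) (5,2)

Derivation:
Dir NW: edge -> no flip
Dir N: first cell '.' (not opp) -> no flip
Dir NE: opp run (4,1), next='.' -> no flip
Dir W: edge -> no flip
Dir E: opp run (5,1) (5,2) capped by B -> flip
Dir SW: edge -> no flip
Dir S: first cell '.' (not opp) -> no flip
Dir SE: first cell '.' (not opp) -> no flip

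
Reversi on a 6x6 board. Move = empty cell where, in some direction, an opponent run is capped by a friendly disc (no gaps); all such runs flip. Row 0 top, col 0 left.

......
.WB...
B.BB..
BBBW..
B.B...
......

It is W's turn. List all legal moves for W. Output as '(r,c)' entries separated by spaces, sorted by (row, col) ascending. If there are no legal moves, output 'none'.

(0,1): no bracket -> illegal
(0,2): no bracket -> illegal
(0,3): no bracket -> illegal
(1,0): no bracket -> illegal
(1,3): flips 2 -> legal
(1,4): no bracket -> illegal
(2,1): no bracket -> illegal
(2,4): no bracket -> illegal
(3,4): no bracket -> illegal
(4,1): no bracket -> illegal
(4,3): no bracket -> illegal
(5,0): no bracket -> illegal
(5,1): flips 1 -> legal
(5,2): no bracket -> illegal
(5,3): no bracket -> illegal

Answer: (1,3) (5,1)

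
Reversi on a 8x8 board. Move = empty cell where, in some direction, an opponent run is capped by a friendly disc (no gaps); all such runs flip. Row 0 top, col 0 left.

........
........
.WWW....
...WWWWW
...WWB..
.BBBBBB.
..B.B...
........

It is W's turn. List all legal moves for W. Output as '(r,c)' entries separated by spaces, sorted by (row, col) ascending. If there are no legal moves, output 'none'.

Answer: (4,6) (6,1) (6,3) (6,5) (6,6) (6,7) (7,1) (7,4)

Derivation:
(4,0): no bracket -> illegal
(4,1): no bracket -> illegal
(4,2): no bracket -> illegal
(4,6): flips 1 -> legal
(4,7): no bracket -> illegal
(5,0): no bracket -> illegal
(5,7): no bracket -> illegal
(6,0): no bracket -> illegal
(6,1): flips 1 -> legal
(6,3): flips 3 -> legal
(6,5): flips 3 -> legal
(6,6): flips 1 -> legal
(6,7): flips 2 -> legal
(7,1): flips 2 -> legal
(7,2): no bracket -> illegal
(7,3): no bracket -> illegal
(7,4): flips 2 -> legal
(7,5): no bracket -> illegal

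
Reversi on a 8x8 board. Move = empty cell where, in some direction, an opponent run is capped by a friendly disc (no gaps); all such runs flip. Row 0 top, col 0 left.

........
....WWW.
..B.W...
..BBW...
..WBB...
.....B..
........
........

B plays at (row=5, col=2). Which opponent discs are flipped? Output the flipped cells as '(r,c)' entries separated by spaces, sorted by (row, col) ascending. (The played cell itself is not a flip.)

Dir NW: first cell '.' (not opp) -> no flip
Dir N: opp run (4,2) capped by B -> flip
Dir NE: first cell 'B' (not opp) -> no flip
Dir W: first cell '.' (not opp) -> no flip
Dir E: first cell '.' (not opp) -> no flip
Dir SW: first cell '.' (not opp) -> no flip
Dir S: first cell '.' (not opp) -> no flip
Dir SE: first cell '.' (not opp) -> no flip

Answer: (4,2)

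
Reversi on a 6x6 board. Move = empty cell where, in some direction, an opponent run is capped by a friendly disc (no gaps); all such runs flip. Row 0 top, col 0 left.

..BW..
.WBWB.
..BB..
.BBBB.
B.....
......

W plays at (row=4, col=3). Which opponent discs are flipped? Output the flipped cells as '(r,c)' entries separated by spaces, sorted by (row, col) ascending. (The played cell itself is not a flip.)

Dir NW: opp run (3,2), next='.' -> no flip
Dir N: opp run (3,3) (2,3) capped by W -> flip
Dir NE: opp run (3,4), next='.' -> no flip
Dir W: first cell '.' (not opp) -> no flip
Dir E: first cell '.' (not opp) -> no flip
Dir SW: first cell '.' (not opp) -> no flip
Dir S: first cell '.' (not opp) -> no flip
Dir SE: first cell '.' (not opp) -> no flip

Answer: (2,3) (3,3)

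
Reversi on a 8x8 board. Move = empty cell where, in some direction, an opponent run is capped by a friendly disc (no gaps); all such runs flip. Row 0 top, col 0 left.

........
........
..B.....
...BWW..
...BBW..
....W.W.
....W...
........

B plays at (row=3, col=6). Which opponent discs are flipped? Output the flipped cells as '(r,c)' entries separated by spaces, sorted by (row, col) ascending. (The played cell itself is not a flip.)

Answer: (3,4) (3,5)

Derivation:
Dir NW: first cell '.' (not opp) -> no flip
Dir N: first cell '.' (not opp) -> no flip
Dir NE: first cell '.' (not opp) -> no flip
Dir W: opp run (3,5) (3,4) capped by B -> flip
Dir E: first cell '.' (not opp) -> no flip
Dir SW: opp run (4,5) (5,4), next='.' -> no flip
Dir S: first cell '.' (not opp) -> no flip
Dir SE: first cell '.' (not opp) -> no flip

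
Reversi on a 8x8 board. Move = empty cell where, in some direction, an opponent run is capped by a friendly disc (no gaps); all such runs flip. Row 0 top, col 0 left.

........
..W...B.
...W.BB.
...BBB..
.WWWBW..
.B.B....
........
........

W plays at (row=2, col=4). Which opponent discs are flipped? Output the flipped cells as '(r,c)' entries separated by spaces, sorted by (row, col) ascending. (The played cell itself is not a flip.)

Dir NW: first cell '.' (not opp) -> no flip
Dir N: first cell '.' (not opp) -> no flip
Dir NE: first cell '.' (not opp) -> no flip
Dir W: first cell 'W' (not opp) -> no flip
Dir E: opp run (2,5) (2,6), next='.' -> no flip
Dir SW: opp run (3,3) capped by W -> flip
Dir S: opp run (3,4) (4,4), next='.' -> no flip
Dir SE: opp run (3,5), next='.' -> no flip

Answer: (3,3)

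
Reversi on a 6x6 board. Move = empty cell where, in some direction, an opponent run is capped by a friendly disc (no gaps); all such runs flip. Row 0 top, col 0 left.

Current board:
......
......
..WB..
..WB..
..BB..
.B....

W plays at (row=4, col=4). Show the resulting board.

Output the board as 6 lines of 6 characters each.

Place W at (4,4); scan 8 dirs for brackets.
Dir NW: opp run (3,3) capped by W -> flip
Dir N: first cell '.' (not opp) -> no flip
Dir NE: first cell '.' (not opp) -> no flip
Dir W: opp run (4,3) (4,2), next='.' -> no flip
Dir E: first cell '.' (not opp) -> no flip
Dir SW: first cell '.' (not opp) -> no flip
Dir S: first cell '.' (not opp) -> no flip
Dir SE: first cell '.' (not opp) -> no flip
All flips: (3,3)

Answer: ......
......
..WB..
..WW..
..BBW.
.B....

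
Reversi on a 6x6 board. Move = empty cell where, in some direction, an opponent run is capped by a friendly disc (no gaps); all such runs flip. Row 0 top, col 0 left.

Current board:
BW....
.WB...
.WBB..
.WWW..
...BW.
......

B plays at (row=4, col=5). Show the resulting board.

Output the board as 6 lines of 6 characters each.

Answer: BW....
.WB...
.WBB..
.WWW..
...BBB
......

Derivation:
Place B at (4,5); scan 8 dirs for brackets.
Dir NW: first cell '.' (not opp) -> no flip
Dir N: first cell '.' (not opp) -> no flip
Dir NE: edge -> no flip
Dir W: opp run (4,4) capped by B -> flip
Dir E: edge -> no flip
Dir SW: first cell '.' (not opp) -> no flip
Dir S: first cell '.' (not opp) -> no flip
Dir SE: edge -> no flip
All flips: (4,4)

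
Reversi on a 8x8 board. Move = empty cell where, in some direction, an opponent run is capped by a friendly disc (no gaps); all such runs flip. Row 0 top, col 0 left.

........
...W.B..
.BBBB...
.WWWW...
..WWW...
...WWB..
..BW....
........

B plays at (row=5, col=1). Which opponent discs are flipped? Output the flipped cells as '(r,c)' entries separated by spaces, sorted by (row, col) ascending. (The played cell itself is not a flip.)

Dir NW: first cell '.' (not opp) -> no flip
Dir N: first cell '.' (not opp) -> no flip
Dir NE: opp run (4,2) (3,3) capped by B -> flip
Dir W: first cell '.' (not opp) -> no flip
Dir E: first cell '.' (not opp) -> no flip
Dir SW: first cell '.' (not opp) -> no flip
Dir S: first cell '.' (not opp) -> no flip
Dir SE: first cell 'B' (not opp) -> no flip

Answer: (3,3) (4,2)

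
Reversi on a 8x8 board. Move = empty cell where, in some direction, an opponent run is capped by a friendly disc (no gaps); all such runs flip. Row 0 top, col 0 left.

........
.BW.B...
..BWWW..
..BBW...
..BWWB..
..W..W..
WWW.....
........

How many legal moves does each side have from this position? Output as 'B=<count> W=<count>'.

-- B to move --
(0,1): flips 3 -> legal
(0,2): flips 1 -> legal
(0,3): no bracket -> illegal
(1,3): flips 2 -> legal
(1,5): flips 1 -> legal
(1,6): no bracket -> illegal
(2,1): no bracket -> illegal
(2,6): flips 3 -> legal
(3,5): flips 1 -> legal
(3,6): flips 1 -> legal
(4,1): no bracket -> illegal
(4,6): no bracket -> illegal
(5,0): no bracket -> illegal
(5,1): no bracket -> illegal
(5,3): flips 1 -> legal
(5,4): flips 4 -> legal
(5,6): no bracket -> illegal
(6,3): no bracket -> illegal
(6,4): no bracket -> illegal
(6,5): flips 1 -> legal
(6,6): flips 2 -> legal
(7,0): no bracket -> illegal
(7,1): no bracket -> illegal
(7,2): flips 2 -> legal
(7,3): no bracket -> illegal
B mobility = 12
-- W to move --
(0,0): flips 3 -> legal
(0,1): no bracket -> illegal
(0,2): no bracket -> illegal
(0,3): flips 1 -> legal
(0,4): flips 1 -> legal
(0,5): flips 1 -> legal
(1,0): flips 1 -> legal
(1,3): no bracket -> illegal
(1,5): no bracket -> illegal
(2,0): no bracket -> illegal
(2,1): flips 2 -> legal
(3,1): flips 2 -> legal
(3,5): flips 1 -> legal
(3,6): no bracket -> illegal
(4,1): flips 2 -> legal
(4,6): flips 1 -> legal
(5,1): flips 2 -> legal
(5,3): no bracket -> illegal
(5,4): no bracket -> illegal
(5,6): flips 1 -> legal
W mobility = 12

Answer: B=12 W=12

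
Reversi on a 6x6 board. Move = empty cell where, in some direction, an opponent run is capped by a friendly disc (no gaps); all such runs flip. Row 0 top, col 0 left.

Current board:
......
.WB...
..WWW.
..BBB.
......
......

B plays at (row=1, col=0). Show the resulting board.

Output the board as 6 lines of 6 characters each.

Answer: ......
BBB...
..WWW.
..BBB.
......
......

Derivation:
Place B at (1,0); scan 8 dirs for brackets.
Dir NW: edge -> no flip
Dir N: first cell '.' (not opp) -> no flip
Dir NE: first cell '.' (not opp) -> no flip
Dir W: edge -> no flip
Dir E: opp run (1,1) capped by B -> flip
Dir SW: edge -> no flip
Dir S: first cell '.' (not opp) -> no flip
Dir SE: first cell '.' (not opp) -> no flip
All flips: (1,1)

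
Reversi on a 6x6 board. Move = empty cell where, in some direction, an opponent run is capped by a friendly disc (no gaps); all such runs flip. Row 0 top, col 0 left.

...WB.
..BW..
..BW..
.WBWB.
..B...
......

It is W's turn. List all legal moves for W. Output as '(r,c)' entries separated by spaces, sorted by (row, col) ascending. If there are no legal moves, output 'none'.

Answer: (0,1) (0,5) (1,1) (2,1) (3,5) (4,1) (4,5) (5,1) (5,3)

Derivation:
(0,1): flips 1 -> legal
(0,2): no bracket -> illegal
(0,5): flips 1 -> legal
(1,1): flips 2 -> legal
(1,4): no bracket -> illegal
(1,5): no bracket -> illegal
(2,1): flips 2 -> legal
(2,4): no bracket -> illegal
(2,5): no bracket -> illegal
(3,5): flips 1 -> legal
(4,1): flips 1 -> legal
(4,3): no bracket -> illegal
(4,4): no bracket -> illegal
(4,5): flips 1 -> legal
(5,1): flips 1 -> legal
(5,2): no bracket -> illegal
(5,3): flips 1 -> legal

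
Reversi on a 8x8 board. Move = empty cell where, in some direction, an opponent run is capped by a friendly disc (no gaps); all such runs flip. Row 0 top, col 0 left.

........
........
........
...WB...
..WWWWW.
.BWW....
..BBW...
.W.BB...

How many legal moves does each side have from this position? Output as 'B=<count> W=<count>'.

-- B to move --
(2,2): no bracket -> illegal
(2,3): flips 3 -> legal
(2,4): flips 2 -> legal
(3,1): no bracket -> illegal
(3,2): flips 3 -> legal
(3,5): flips 2 -> legal
(3,6): no bracket -> illegal
(3,7): no bracket -> illegal
(4,1): flips 1 -> legal
(4,7): no bracket -> illegal
(5,4): flips 4 -> legal
(5,5): flips 1 -> legal
(5,6): flips 1 -> legal
(5,7): no bracket -> illegal
(6,0): no bracket -> illegal
(6,1): flips 2 -> legal
(6,5): flips 1 -> legal
(7,0): no bracket -> illegal
(7,2): no bracket -> illegal
(7,5): no bracket -> illegal
B mobility = 10
-- W to move --
(2,3): flips 1 -> legal
(2,4): flips 1 -> legal
(2,5): flips 1 -> legal
(3,5): flips 1 -> legal
(4,0): no bracket -> illegal
(4,1): no bracket -> illegal
(5,0): flips 1 -> legal
(5,4): no bracket -> illegal
(6,0): flips 1 -> legal
(6,1): flips 2 -> legal
(6,5): no bracket -> illegal
(7,2): flips 1 -> legal
(7,5): no bracket -> illegal
W mobility = 8

Answer: B=10 W=8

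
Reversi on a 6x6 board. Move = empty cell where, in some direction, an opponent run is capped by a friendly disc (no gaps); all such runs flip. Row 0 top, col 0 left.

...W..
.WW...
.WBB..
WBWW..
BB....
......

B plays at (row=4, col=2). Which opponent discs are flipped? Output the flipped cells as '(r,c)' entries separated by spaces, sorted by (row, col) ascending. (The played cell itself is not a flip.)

Answer: (3,2)

Derivation:
Dir NW: first cell 'B' (not opp) -> no flip
Dir N: opp run (3,2) capped by B -> flip
Dir NE: opp run (3,3), next='.' -> no flip
Dir W: first cell 'B' (not opp) -> no flip
Dir E: first cell '.' (not opp) -> no flip
Dir SW: first cell '.' (not opp) -> no flip
Dir S: first cell '.' (not opp) -> no flip
Dir SE: first cell '.' (not opp) -> no flip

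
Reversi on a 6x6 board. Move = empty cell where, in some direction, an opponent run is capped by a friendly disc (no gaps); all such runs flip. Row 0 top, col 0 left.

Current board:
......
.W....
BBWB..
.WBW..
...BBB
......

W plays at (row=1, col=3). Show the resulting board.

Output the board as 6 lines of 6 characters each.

Answer: ......
.W.W..
BBWW..
.WBW..
...BBB
......

Derivation:
Place W at (1,3); scan 8 dirs for brackets.
Dir NW: first cell '.' (not opp) -> no flip
Dir N: first cell '.' (not opp) -> no flip
Dir NE: first cell '.' (not opp) -> no flip
Dir W: first cell '.' (not opp) -> no flip
Dir E: first cell '.' (not opp) -> no flip
Dir SW: first cell 'W' (not opp) -> no flip
Dir S: opp run (2,3) capped by W -> flip
Dir SE: first cell '.' (not opp) -> no flip
All flips: (2,3)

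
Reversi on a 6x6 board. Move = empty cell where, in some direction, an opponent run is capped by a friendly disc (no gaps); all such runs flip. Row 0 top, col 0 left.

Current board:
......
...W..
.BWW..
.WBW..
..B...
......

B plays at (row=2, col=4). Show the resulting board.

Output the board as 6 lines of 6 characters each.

Place B at (2,4); scan 8 dirs for brackets.
Dir NW: opp run (1,3), next='.' -> no flip
Dir N: first cell '.' (not opp) -> no flip
Dir NE: first cell '.' (not opp) -> no flip
Dir W: opp run (2,3) (2,2) capped by B -> flip
Dir E: first cell '.' (not opp) -> no flip
Dir SW: opp run (3,3) capped by B -> flip
Dir S: first cell '.' (not opp) -> no flip
Dir SE: first cell '.' (not opp) -> no flip
All flips: (2,2) (2,3) (3,3)

Answer: ......
...W..
.BBBB.
.WBB..
..B...
......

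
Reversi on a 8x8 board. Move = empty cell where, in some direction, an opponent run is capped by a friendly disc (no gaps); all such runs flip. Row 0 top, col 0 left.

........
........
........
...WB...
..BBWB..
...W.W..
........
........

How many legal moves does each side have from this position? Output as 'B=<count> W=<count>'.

-- B to move --
(2,2): no bracket -> illegal
(2,3): flips 1 -> legal
(2,4): flips 1 -> legal
(3,2): flips 1 -> legal
(3,5): no bracket -> illegal
(4,6): no bracket -> illegal
(5,2): no bracket -> illegal
(5,4): flips 1 -> legal
(5,6): no bracket -> illegal
(6,2): no bracket -> illegal
(6,3): flips 1 -> legal
(6,4): flips 1 -> legal
(6,5): flips 1 -> legal
(6,6): no bracket -> illegal
B mobility = 7
-- W to move --
(2,3): no bracket -> illegal
(2,4): flips 1 -> legal
(2,5): no bracket -> illegal
(3,1): flips 1 -> legal
(3,2): no bracket -> illegal
(3,5): flips 2 -> legal
(3,6): no bracket -> illegal
(4,1): flips 2 -> legal
(4,6): flips 1 -> legal
(5,1): flips 1 -> legal
(5,2): no bracket -> illegal
(5,4): no bracket -> illegal
(5,6): no bracket -> illegal
W mobility = 6

Answer: B=7 W=6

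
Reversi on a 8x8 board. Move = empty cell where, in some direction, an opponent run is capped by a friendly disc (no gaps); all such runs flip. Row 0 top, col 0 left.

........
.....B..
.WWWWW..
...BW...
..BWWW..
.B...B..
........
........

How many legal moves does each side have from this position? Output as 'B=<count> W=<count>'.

-- B to move --
(1,0): no bracket -> illegal
(1,1): flips 1 -> legal
(1,2): no bracket -> illegal
(1,3): flips 1 -> legal
(1,4): no bracket -> illegal
(1,6): no bracket -> illegal
(2,0): no bracket -> illegal
(2,6): no bracket -> illegal
(3,0): no bracket -> illegal
(3,1): no bracket -> illegal
(3,2): no bracket -> illegal
(3,5): flips 3 -> legal
(3,6): no bracket -> illegal
(4,6): flips 3 -> legal
(5,2): no bracket -> illegal
(5,3): flips 1 -> legal
(5,4): no bracket -> illegal
(5,6): no bracket -> illegal
B mobility = 5
-- W to move --
(0,4): no bracket -> illegal
(0,5): flips 1 -> legal
(0,6): flips 1 -> legal
(1,4): no bracket -> illegal
(1,6): no bracket -> illegal
(2,6): no bracket -> illegal
(3,1): no bracket -> illegal
(3,2): flips 1 -> legal
(4,0): no bracket -> illegal
(4,1): flips 1 -> legal
(4,6): no bracket -> illegal
(5,0): no bracket -> illegal
(5,2): no bracket -> illegal
(5,3): no bracket -> illegal
(5,4): no bracket -> illegal
(5,6): no bracket -> illegal
(6,0): flips 3 -> legal
(6,1): no bracket -> illegal
(6,2): no bracket -> illegal
(6,4): no bracket -> illegal
(6,5): flips 1 -> legal
(6,6): flips 1 -> legal
W mobility = 7

Answer: B=5 W=7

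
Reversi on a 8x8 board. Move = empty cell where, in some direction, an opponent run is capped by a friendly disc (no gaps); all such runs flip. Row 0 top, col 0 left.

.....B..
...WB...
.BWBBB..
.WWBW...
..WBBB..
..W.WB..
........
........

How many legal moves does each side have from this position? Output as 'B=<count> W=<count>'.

-- B to move --
(0,2): flips 1 -> legal
(0,3): flips 1 -> legal
(0,4): no bracket -> illegal
(1,1): flips 1 -> legal
(1,2): flips 1 -> legal
(2,0): no bracket -> illegal
(3,0): flips 2 -> legal
(3,5): flips 1 -> legal
(4,0): no bracket -> illegal
(4,1): flips 3 -> legal
(5,1): flips 1 -> legal
(5,3): flips 1 -> legal
(6,1): flips 1 -> legal
(6,2): no bracket -> illegal
(6,3): flips 1 -> legal
(6,4): flips 1 -> legal
(6,5): flips 1 -> legal
B mobility = 13
-- W to move --
(0,3): no bracket -> illegal
(0,4): flips 2 -> legal
(0,6): no bracket -> illegal
(1,0): flips 1 -> legal
(1,1): flips 1 -> legal
(1,2): flips 1 -> legal
(1,5): flips 3 -> legal
(1,6): flips 1 -> legal
(2,0): flips 1 -> legal
(2,6): flips 3 -> legal
(3,0): no bracket -> illegal
(3,5): flips 1 -> legal
(3,6): flips 1 -> legal
(4,6): flips 3 -> legal
(5,3): flips 3 -> legal
(5,6): flips 2 -> legal
(6,4): no bracket -> illegal
(6,5): no bracket -> illegal
(6,6): flips 3 -> legal
W mobility = 14

Answer: B=13 W=14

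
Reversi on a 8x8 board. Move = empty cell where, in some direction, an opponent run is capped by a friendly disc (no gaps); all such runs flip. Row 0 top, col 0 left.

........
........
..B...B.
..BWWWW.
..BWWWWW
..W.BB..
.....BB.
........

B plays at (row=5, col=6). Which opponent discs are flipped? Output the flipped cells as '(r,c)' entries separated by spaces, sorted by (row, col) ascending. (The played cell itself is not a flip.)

Dir NW: opp run (4,5) (3,4), next='.' -> no flip
Dir N: opp run (4,6) (3,6) capped by B -> flip
Dir NE: opp run (4,7), next=edge -> no flip
Dir W: first cell 'B' (not opp) -> no flip
Dir E: first cell '.' (not opp) -> no flip
Dir SW: first cell 'B' (not opp) -> no flip
Dir S: first cell 'B' (not opp) -> no flip
Dir SE: first cell '.' (not opp) -> no flip

Answer: (3,6) (4,6)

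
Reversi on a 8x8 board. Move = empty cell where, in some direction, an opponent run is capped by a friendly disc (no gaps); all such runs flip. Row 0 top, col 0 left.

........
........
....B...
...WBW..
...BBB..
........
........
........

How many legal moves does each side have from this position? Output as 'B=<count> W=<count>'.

-- B to move --
(2,2): flips 1 -> legal
(2,3): flips 1 -> legal
(2,5): flips 1 -> legal
(2,6): flips 1 -> legal
(3,2): flips 1 -> legal
(3,6): flips 1 -> legal
(4,2): flips 1 -> legal
(4,6): flips 1 -> legal
B mobility = 8
-- W to move --
(1,3): flips 1 -> legal
(1,4): no bracket -> illegal
(1,5): flips 1 -> legal
(2,3): no bracket -> illegal
(2,5): no bracket -> illegal
(3,2): no bracket -> illegal
(3,6): no bracket -> illegal
(4,2): no bracket -> illegal
(4,6): no bracket -> illegal
(5,2): no bracket -> illegal
(5,3): flips 2 -> legal
(5,4): no bracket -> illegal
(5,5): flips 2 -> legal
(5,6): no bracket -> illegal
W mobility = 4

Answer: B=8 W=4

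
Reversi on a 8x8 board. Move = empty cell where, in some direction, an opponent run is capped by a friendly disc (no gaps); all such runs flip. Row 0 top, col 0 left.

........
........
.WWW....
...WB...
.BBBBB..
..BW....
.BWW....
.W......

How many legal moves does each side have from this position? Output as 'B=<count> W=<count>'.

Answer: B=10 W=8

Derivation:
-- B to move --
(1,0): no bracket -> illegal
(1,1): flips 2 -> legal
(1,2): flips 1 -> legal
(1,3): flips 2 -> legal
(1,4): no bracket -> illegal
(2,0): no bracket -> illegal
(2,4): flips 1 -> legal
(3,0): no bracket -> illegal
(3,1): no bracket -> illegal
(3,2): flips 1 -> legal
(5,1): no bracket -> illegal
(5,4): flips 1 -> legal
(6,0): no bracket -> illegal
(6,4): flips 3 -> legal
(7,0): no bracket -> illegal
(7,2): flips 1 -> legal
(7,3): flips 2 -> legal
(7,4): flips 1 -> legal
B mobility = 10
-- W to move --
(2,4): no bracket -> illegal
(2,5): no bracket -> illegal
(3,0): flips 2 -> legal
(3,1): flips 1 -> legal
(3,2): flips 2 -> legal
(3,5): flips 2 -> legal
(3,6): no bracket -> illegal
(4,0): no bracket -> illegal
(4,6): no bracket -> illegal
(5,0): no bracket -> illegal
(5,1): flips 3 -> legal
(5,4): no bracket -> illegal
(5,5): flips 1 -> legal
(5,6): flips 2 -> legal
(6,0): flips 1 -> legal
(7,0): no bracket -> illegal
(7,2): no bracket -> illegal
W mobility = 8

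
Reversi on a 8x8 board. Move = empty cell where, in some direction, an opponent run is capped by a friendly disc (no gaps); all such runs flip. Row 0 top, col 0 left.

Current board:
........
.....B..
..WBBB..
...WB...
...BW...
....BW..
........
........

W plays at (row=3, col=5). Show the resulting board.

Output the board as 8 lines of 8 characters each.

Answer: ........
.....B..
..WBBB..
...WWW..
...BW...
....BW..
........
........

Derivation:
Place W at (3,5); scan 8 dirs for brackets.
Dir NW: opp run (2,4), next='.' -> no flip
Dir N: opp run (2,5) (1,5), next='.' -> no flip
Dir NE: first cell '.' (not opp) -> no flip
Dir W: opp run (3,4) capped by W -> flip
Dir E: first cell '.' (not opp) -> no flip
Dir SW: first cell 'W' (not opp) -> no flip
Dir S: first cell '.' (not opp) -> no flip
Dir SE: first cell '.' (not opp) -> no flip
All flips: (3,4)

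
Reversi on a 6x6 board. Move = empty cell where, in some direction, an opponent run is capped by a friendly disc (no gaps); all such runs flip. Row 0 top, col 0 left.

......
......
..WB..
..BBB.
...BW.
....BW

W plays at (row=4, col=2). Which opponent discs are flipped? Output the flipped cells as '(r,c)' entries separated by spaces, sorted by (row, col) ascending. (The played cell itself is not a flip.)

Answer: (3,2) (4,3)

Derivation:
Dir NW: first cell '.' (not opp) -> no flip
Dir N: opp run (3,2) capped by W -> flip
Dir NE: opp run (3,3), next='.' -> no flip
Dir W: first cell '.' (not opp) -> no flip
Dir E: opp run (4,3) capped by W -> flip
Dir SW: first cell '.' (not opp) -> no flip
Dir S: first cell '.' (not opp) -> no flip
Dir SE: first cell '.' (not opp) -> no flip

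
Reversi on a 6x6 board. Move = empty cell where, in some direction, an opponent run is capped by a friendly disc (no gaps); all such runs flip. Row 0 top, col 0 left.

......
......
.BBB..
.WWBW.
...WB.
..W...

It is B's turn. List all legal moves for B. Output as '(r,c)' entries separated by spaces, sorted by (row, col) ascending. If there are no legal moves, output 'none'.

(2,0): no bracket -> illegal
(2,4): flips 1 -> legal
(2,5): no bracket -> illegal
(3,0): flips 2 -> legal
(3,5): flips 1 -> legal
(4,0): flips 1 -> legal
(4,1): flips 2 -> legal
(4,2): flips 2 -> legal
(4,5): flips 1 -> legal
(5,1): no bracket -> illegal
(5,3): flips 1 -> legal
(5,4): flips 2 -> legal

Answer: (2,4) (3,0) (3,5) (4,0) (4,1) (4,2) (4,5) (5,3) (5,4)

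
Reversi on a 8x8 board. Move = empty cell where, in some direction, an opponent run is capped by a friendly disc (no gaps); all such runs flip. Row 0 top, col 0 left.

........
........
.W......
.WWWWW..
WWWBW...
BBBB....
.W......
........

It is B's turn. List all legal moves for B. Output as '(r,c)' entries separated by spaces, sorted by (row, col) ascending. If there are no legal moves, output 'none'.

(1,0): flips 2 -> legal
(1,1): flips 3 -> legal
(1,2): no bracket -> illegal
(2,0): flips 2 -> legal
(2,2): flips 2 -> legal
(2,3): flips 3 -> legal
(2,4): flips 2 -> legal
(2,5): flips 1 -> legal
(2,6): flips 2 -> legal
(3,0): flips 2 -> legal
(3,6): no bracket -> illegal
(4,5): flips 1 -> legal
(4,6): no bracket -> illegal
(5,4): no bracket -> illegal
(5,5): no bracket -> illegal
(6,0): no bracket -> illegal
(6,2): no bracket -> illegal
(7,0): flips 1 -> legal
(7,1): flips 1 -> legal
(7,2): flips 1 -> legal

Answer: (1,0) (1,1) (2,0) (2,2) (2,3) (2,4) (2,5) (2,6) (3,0) (4,5) (7,0) (7,1) (7,2)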